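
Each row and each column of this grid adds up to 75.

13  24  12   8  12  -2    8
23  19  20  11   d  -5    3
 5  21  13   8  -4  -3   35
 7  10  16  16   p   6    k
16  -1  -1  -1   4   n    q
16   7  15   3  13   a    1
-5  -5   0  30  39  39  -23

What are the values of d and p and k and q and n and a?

Row 6: 16 + 7 + 15 + 3 + 13 + 1 = 55, so its missing entry is 75 − 55 = 20.
Row 2: 23 + 19 + 20 + 11 − 5 + 3 = 71, so its missing entry is 75 − 71 = 4.
Column 5: 12 + 4 − 4 + 4 + 13 + 39 = 68, so its missing entry is 75 − 68 = 7.
Column 6: -2 − 5 − 3 + 6 + 20 + 39 = 55, so its missing entry is 75 − 55 = 20.
Row 5: 16 − 1 − 1 − 1 + 4 + 20 = 37, so its missing entry is 75 − 37 = 38.
Row 4: 7 + 10 + 16 + 16 + 7 + 6 = 62, so its missing entry is 75 − 62 = 13.

d = 4, p = 7, k = 13, q = 38, n = 20, a = 20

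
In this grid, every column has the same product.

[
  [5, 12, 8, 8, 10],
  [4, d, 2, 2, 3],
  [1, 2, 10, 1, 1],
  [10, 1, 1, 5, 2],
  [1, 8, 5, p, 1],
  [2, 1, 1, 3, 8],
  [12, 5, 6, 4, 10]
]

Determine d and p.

Columns 1 and 5 each multiply to 4800, so every column has product 4800.
Column 2: 12×2×1×8×1×5 = 960, so the missing entry is 4800 ÷ 960 = 5.
Column 4: 8×2×1×5×3×4 = 960, so the missing entry is 4800 ÷ 960 = 5.

d = 5, p = 5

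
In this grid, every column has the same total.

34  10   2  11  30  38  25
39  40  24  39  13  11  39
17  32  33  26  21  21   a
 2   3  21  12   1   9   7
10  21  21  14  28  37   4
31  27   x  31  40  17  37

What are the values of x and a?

x = 32, a = 21

The complete columns each total 133.
Column 3 is missing 133 − 101 = 32 (since 2 + 24 + 33 + 21 + 21 = 101).
Column 7 is missing 133 − 112 = 21 (since 25 + 39 + 7 + 4 + 37 = 112).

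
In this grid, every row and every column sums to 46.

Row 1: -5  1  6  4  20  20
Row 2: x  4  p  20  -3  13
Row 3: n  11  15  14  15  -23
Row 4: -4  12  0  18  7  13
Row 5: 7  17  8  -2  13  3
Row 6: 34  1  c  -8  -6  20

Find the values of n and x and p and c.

n = 14, x = 0, p = 12, c = 5

The known cells in row 3 total 32, leaving 46 − 32 = 14 for the blank.
The known cells in column 1 total 46, leaving 46 − 46 = 0 for the blank.
The known cells in row 2 total 34, leaving 46 − 34 = 12 for the blank.
The known cells in row 6 total 41, leaving 46 − 41 = 5 for the blank.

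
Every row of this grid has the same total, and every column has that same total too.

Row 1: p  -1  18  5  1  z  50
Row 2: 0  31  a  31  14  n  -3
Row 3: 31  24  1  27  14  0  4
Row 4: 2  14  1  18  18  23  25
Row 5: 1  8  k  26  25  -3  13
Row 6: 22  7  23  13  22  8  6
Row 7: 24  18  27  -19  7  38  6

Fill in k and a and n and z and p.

k = 31, a = 0, n = 28, z = 7, p = 21

Rows 3 and 4 both sum to 101, so that's the common total.
The known cells in column 1 total 80, leaving 101 − 80 = 21 for the blank.
The known cells in row 5 total 70, leaving 101 − 70 = 31 for the blank.
The known cells in column 3 total 101, leaving 101 − 101 = 0 for the blank.
The known cells in row 2 total 73, leaving 101 − 73 = 28 for the blank.
The known cells in row 1 total 94, leaving 101 − 94 = 7 for the blank.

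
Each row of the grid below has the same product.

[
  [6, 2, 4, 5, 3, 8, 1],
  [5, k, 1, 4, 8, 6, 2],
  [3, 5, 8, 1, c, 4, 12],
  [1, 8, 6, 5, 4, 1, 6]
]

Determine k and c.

k = 3, c = 1

Rows 1 and 4 each multiply to 5760, so every row has product 5760.
Row 2: 5×1×4×8×6×2 = 1920, so the missing entry is 5760 ÷ 1920 = 3.
Row 3: 3×5×8×1×4×12 = 5760, so the missing entry is 5760 ÷ 5760 = 1.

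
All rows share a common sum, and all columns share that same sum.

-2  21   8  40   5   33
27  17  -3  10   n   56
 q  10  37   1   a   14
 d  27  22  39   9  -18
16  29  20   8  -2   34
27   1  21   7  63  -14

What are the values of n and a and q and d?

Rows 1 and 5 both sum to 105, so that's the common total.
Row 2 has 27 + 17 − 3 + 10 + 56 = 107; the blank must be 105 − 107 = -2.
Column 5 has 5 − 2 + 9 − 2 + 63 = 73; the blank must be 105 − 73 = 32.
Row 3 has 10 + 37 + 1 + 32 + 14 = 94; the blank must be 105 − 94 = 11.
Row 4 has 27 + 22 + 39 + 9 − 18 = 79; the blank must be 105 − 79 = 26.

n = -2, a = 32, q = 11, d = 26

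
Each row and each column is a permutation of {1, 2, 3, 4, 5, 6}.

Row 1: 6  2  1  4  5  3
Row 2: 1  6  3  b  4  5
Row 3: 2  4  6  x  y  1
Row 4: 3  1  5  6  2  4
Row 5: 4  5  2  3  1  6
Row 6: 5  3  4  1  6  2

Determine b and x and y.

b = 2, x = 5, y = 3

At (row 3, col 5): column 5 already has {1, 2, 4, 5, 6}, so the value is 3.
For row 3, column 4: row 3 already has {1, 2, 3, 4, 6}; that leaves 5.
At (row 2, col 4): row 2 already has {1, 3, 4, 5, 6}, so the value is 2.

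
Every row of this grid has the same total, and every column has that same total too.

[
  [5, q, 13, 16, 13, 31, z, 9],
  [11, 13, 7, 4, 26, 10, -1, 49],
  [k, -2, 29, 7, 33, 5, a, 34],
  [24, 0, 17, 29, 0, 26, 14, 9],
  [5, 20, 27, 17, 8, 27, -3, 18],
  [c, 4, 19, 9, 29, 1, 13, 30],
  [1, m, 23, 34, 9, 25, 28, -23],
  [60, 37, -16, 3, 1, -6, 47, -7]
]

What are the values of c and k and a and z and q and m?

c = 14, k = -1, a = 14, z = 7, q = 25, m = 22

Rows 2 and 4 both sum to 119, so that's the common total.
Row 7: 1 + 23 + 34 + 9 + 25 + 28 − 23 = 97, so its missing entry is 119 − 97 = 22.
Column 2: 13 − 2 + 0 + 20 + 4 + 22 + 37 = 94, so its missing entry is 119 − 94 = 25.
Row 1: 5 + 25 + 13 + 16 + 13 + 31 + 9 = 112, so its missing entry is 119 − 112 = 7.
Row 6: 4 + 19 + 9 + 29 + 1 + 13 + 30 = 105, so its missing entry is 119 − 105 = 14.
Column 1: 5 + 11 + 24 + 5 + 14 + 1 + 60 = 120, so its missing entry is 119 − 120 = -1.
Row 3: -1 − 2 + 29 + 7 + 33 + 5 + 34 = 105, so its missing entry is 119 − 105 = 14.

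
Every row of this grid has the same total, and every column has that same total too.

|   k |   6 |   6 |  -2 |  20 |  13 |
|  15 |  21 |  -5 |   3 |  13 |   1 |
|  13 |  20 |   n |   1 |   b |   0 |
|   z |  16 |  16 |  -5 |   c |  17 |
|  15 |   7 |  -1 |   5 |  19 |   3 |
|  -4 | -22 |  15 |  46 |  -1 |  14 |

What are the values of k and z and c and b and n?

k = 5, z = 4, c = 0, b = -3, n = 17

Rows 2 and 5 both sum to 48, so that's the common total.
Row 1: 6 + 6 − 2 + 20 + 13 = 43, so its missing entry is 48 − 43 = 5.
Column 1: 5 + 15 + 13 + 15 − 4 = 44, so its missing entry is 48 − 44 = 4.
Row 4: 4 + 16 + 16 − 5 + 17 = 48, so its missing entry is 48 − 48 = 0.
Column 5: 20 + 13 + 0 + 19 − 1 = 51, so its missing entry is 48 − 51 = -3.
Row 3: 13 + 20 + 1 − 3 + 0 = 31, so its missing entry is 48 − 31 = 17.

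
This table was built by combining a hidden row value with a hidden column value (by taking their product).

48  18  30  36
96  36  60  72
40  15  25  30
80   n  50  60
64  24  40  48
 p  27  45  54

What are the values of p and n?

p = 72, n = 30

Each row is a constant multiple of every other row — this is a multiplication table with the headers hidden.
Row 6 is 54/36 = 3/2 times row 1, so its entry in column 1 is 48 × 3/2 = 72.
Row 4 is 60/36 = 5/3 times row 1, so its entry in column 2 is 18 × 5/3 = 30.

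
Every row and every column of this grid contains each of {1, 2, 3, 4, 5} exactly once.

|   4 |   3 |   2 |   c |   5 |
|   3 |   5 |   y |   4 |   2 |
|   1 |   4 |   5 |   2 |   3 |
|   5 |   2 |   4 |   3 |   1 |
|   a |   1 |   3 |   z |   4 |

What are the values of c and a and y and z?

c = 1, a = 2, y = 1, z = 5

For row 2, column 3: row 2 already has {2, 3, 4, 5}; that leaves 1.
For row 5, column 1: column 1 already has {1, 3, 4, 5}; that leaves 2.
For row 1, column 4: row 1 already has {2, 3, 4, 5}; that leaves 1.
For row 5, column 4: row 5 already has {1, 2, 3, 4}; that leaves 5.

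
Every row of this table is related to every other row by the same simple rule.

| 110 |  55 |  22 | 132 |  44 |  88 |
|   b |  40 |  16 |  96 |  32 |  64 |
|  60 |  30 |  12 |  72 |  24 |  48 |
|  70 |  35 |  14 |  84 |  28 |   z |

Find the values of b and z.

b = 80, z = 56

Each row is a constant multiple of every other row — this is a multiplication table with the headers hidden.
Row 2 is 16/22 = 8/11 times row 1, so its entry in column 1 is 110 × 8/11 = 80.
Row 4 is 14/22 = 7/11 times row 1, so its entry in column 6 is 88 × 7/11 = 56.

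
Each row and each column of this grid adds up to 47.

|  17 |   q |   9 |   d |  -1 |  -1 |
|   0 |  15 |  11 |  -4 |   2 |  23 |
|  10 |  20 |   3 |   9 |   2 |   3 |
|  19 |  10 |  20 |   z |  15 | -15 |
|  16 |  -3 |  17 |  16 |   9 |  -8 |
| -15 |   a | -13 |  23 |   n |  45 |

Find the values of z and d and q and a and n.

z = -2, d = 5, q = 18, a = -13, n = 20

The known cells in column 5 total 27, leaving 47 − 27 = 20 for the blank.
The known cells in row 6 total 60, leaving 47 − 60 = -13 for the blank.
The known cells in column 2 total 29, leaving 47 − 29 = 18 for the blank.
The known cells in row 1 total 42, leaving 47 − 42 = 5 for the blank.
The known cells in row 4 total 49, leaving 47 − 49 = -2 for the blank.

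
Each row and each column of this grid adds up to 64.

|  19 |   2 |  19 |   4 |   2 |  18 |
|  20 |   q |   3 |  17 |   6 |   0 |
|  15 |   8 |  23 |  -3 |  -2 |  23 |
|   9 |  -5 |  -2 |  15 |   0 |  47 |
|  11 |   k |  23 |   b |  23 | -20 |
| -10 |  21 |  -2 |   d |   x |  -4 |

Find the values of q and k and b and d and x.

q = 18, k = 20, b = 7, d = 24, x = 35

Row 2: 20 + 3 + 17 + 6 + 0 = 46, so its missing entry is 64 − 46 = 18.
Column 5: 2 + 6 − 2 + 0 + 23 = 29, so its missing entry is 64 − 29 = 35.
Row 6: -10 + 21 − 2 + 35 − 4 = 40, so its missing entry is 64 − 40 = 24.
Column 4: 4 + 17 − 3 + 15 + 24 = 57, so its missing entry is 64 − 57 = 7.
Row 5: 11 + 23 + 7 + 23 − 20 = 44, so its missing entry is 64 − 44 = 20.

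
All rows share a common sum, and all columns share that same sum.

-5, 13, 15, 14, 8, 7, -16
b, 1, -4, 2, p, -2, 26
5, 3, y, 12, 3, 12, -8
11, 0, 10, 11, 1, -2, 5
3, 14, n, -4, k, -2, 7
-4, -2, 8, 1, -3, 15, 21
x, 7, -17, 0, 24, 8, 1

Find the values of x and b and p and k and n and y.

Rows 1 and 4 both sum to 36, so that's the common total.
The known cells in row 3 total 27, leaving 36 − 27 = 9 for the blank.
The known cells in column 3 total 21, leaving 36 − 21 = 15 for the blank.
The known cells in row 5 total 33, leaving 36 − 33 = 3 for the blank.
The known cells in column 5 total 36, leaving 36 − 36 = 0 for the blank.
The known cells in row 7 total 23, leaving 36 − 23 = 13 for the blank.
The known cells in row 2 total 23, leaving 36 − 23 = 13 for the blank.

x = 13, b = 13, p = 0, k = 3, n = 15, y = 9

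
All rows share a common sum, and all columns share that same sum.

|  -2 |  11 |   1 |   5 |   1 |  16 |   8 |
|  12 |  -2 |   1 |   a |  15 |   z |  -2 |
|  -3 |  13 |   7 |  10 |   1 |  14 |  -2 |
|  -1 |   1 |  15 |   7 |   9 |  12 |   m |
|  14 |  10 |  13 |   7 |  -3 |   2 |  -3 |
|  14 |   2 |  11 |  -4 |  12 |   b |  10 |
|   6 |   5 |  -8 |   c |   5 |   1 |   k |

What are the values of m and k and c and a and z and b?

Rows 1 and 3 both sum to 40, so that's the common total.
Row 6: 14 + 2 + 11 − 4 + 12 + 10 = 45, so its missing entry is 40 − 45 = -5.
Column 6: 16 + 14 + 12 + 2 − 5 + 1 = 40, so its missing entry is 40 − 40 = 0.
Row 4: -1 + 1 + 15 + 7 + 9 + 12 = 43, so its missing entry is 40 − 43 = -3.
Column 7: 8 − 2 − 2 − 3 − 3 + 10 = 8, so its missing entry is 40 − 8 = 32.
Row 7: 6 + 5 − 8 + 5 + 1 + 32 = 41, so its missing entry is 40 − 41 = -1.
Row 2: 12 − 2 + 1 + 15 + 0 − 2 = 24, so its missing entry is 40 − 24 = 16.

m = -3, k = 32, c = -1, a = 16, z = 0, b = -5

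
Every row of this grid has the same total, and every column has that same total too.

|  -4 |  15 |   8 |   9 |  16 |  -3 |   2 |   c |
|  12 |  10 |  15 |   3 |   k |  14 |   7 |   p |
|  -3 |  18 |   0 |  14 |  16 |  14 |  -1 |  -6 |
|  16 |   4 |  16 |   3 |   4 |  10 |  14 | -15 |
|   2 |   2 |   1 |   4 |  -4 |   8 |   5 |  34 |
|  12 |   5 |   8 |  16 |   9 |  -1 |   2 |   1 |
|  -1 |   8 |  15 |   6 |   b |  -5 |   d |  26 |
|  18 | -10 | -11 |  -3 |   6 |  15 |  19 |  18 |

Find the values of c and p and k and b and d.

c = 9, p = -15, k = 6, b = -1, d = 4

Rows 3 and 4 both sum to 52, so that's the common total.
Row 1 has -4 + 15 + 8 + 9 + 16 − 3 + 2 = 43; the blank must be 52 − 43 = 9.
Column 8 has 9 − 6 − 15 + 34 + 1 + 26 + 18 = 67; the blank must be 52 − 67 = -15.
Row 2 has 12 + 10 + 15 + 3 + 14 + 7 − 15 = 46; the blank must be 52 − 46 = 6.
Column 5 has 16 + 6 + 16 + 4 − 4 + 9 + 6 = 53; the blank must be 52 − 53 = -1.
Row 7 has -1 + 8 + 15 + 6 − 1 − 5 + 26 = 48; the blank must be 52 − 48 = 4.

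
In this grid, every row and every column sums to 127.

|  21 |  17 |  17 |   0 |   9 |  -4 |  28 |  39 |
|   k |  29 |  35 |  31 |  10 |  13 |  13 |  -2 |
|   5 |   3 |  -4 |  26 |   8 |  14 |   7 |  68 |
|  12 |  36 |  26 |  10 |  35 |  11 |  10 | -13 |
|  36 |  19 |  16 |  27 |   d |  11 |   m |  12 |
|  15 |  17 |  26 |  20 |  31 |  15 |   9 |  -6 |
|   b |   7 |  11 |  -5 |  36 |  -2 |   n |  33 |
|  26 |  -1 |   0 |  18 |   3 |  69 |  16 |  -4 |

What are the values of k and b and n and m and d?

k = -2, b = 14, n = 33, m = 11, d = -5

Column 5: 9 + 10 + 8 + 35 + 31 + 36 + 3 = 132, so its missing entry is 127 − 132 = -5.
Row 5: 36 + 19 + 16 + 27 − 5 + 11 + 12 = 116, so its missing entry is 127 − 116 = 11.
Column 7: 28 + 13 + 7 + 10 + 11 + 9 + 16 = 94, so its missing entry is 127 − 94 = 33.
Row 7: 7 + 11 − 5 + 36 − 2 + 33 + 33 = 113, so its missing entry is 127 − 113 = 14.
Row 2: 29 + 35 + 31 + 10 + 13 + 13 − 2 = 129, so its missing entry is 127 − 129 = -2.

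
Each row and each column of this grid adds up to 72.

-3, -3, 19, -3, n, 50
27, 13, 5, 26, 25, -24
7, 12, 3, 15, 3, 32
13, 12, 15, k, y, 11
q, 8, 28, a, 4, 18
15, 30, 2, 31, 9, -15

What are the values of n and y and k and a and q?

Column 1 has -3 + 27 + 7 + 13 + 15 = 59; the blank must be 72 − 59 = 13.
Row 1 has -3 − 3 + 19 − 3 + 50 = 60; the blank must be 72 − 60 = 12.
Column 5 has 12 + 25 + 3 + 4 + 9 = 53; the blank must be 72 − 53 = 19.
Row 5 has 13 + 8 + 28 + 4 + 18 = 71; the blank must be 72 − 71 = 1.
Row 4 has 13 + 12 + 15 + 19 + 11 = 70; the blank must be 72 − 70 = 2.

n = 12, y = 19, k = 2, a = 1, q = 13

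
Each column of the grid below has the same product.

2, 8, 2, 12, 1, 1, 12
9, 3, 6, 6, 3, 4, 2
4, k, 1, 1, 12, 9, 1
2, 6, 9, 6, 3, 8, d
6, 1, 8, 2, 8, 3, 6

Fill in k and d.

Columns 3 and 6 each multiply to 864, so every column has product 864.
Column 2: 8×3×6×1 = 144, so the missing entry is 864 ÷ 144 = 6.
Column 7: 12×2×1×6 = 144, so the missing entry is 864 ÷ 144 = 6.

k = 6, d = 6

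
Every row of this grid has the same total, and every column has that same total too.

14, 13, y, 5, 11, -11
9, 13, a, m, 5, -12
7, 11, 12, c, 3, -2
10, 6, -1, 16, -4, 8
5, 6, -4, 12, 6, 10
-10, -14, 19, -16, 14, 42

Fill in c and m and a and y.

c = 4, m = 14, a = 6, y = 3

Rows 4 and 5 both sum to 35, so that's the common total.
Row 3: 7 + 11 + 12 + 3 − 2 = 31, so its missing entry is 35 − 31 = 4.
Row 1: 14 + 13 + 5 + 11 − 11 = 32, so its missing entry is 35 − 32 = 3.
Column 3: 3 + 12 − 1 − 4 + 19 = 29, so its missing entry is 35 − 29 = 6.
Row 2: 9 + 13 + 6 + 5 − 12 = 21, so its missing entry is 35 − 21 = 14.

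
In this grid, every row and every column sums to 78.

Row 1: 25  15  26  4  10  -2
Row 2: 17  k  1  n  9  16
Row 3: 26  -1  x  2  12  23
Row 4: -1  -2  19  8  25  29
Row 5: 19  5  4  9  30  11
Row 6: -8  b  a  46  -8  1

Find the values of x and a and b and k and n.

x = 16, a = 12, b = 35, k = 26, n = 9

Row 3: 26 − 1 + 2 + 12 + 23 = 62, so its missing entry is 78 − 62 = 16.
Column 4: 4 + 2 + 8 + 9 + 46 = 69, so its missing entry is 78 − 69 = 9.
Row 2: 17 + 1 + 9 + 9 + 16 = 52, so its missing entry is 78 − 52 = 26.
Column 2: 15 + 26 − 1 − 2 + 5 = 43, so its missing entry is 78 − 43 = 35.
Row 6: -8 + 35 + 46 − 8 + 1 = 66, so its missing entry is 78 − 66 = 12.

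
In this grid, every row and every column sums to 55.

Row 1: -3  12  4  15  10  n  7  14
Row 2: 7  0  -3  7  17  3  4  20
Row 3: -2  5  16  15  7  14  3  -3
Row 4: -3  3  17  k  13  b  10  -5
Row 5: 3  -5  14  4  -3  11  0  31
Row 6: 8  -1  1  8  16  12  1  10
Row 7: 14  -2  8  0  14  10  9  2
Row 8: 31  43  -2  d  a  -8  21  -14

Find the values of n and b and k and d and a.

Column 5: 10 + 17 + 7 + 13 − 3 + 16 + 14 = 74, so its missing entry is 55 − 74 = -19.
Row 8: 31 + 43 − 2 − 19 − 8 + 21 − 14 = 52, so its missing entry is 55 − 52 = 3.
Column 4: 15 + 7 + 15 + 4 + 8 + 0 + 3 = 52, so its missing entry is 55 − 52 = 3.
Row 1: -3 + 12 + 4 + 15 + 10 + 7 + 14 = 59, so its missing entry is 55 − 59 = -4.
Row 4: -3 + 3 + 17 + 3 + 13 + 10 − 5 = 38, so its missing entry is 55 − 38 = 17.

n = -4, b = 17, k = 3, d = 3, a = -19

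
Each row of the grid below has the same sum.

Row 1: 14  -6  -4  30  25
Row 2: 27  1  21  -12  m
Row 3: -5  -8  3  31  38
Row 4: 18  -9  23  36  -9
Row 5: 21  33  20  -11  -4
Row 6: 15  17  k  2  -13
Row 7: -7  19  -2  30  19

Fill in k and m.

The complete rows each total 59.
Row 6 is missing 59 − 21 = 38 (since 15 + 17 + 2 − 13 = 21).
Row 2 is missing 59 − 37 = 22 (since 27 + 1 + 21 − 12 = 37).

k = 38, m = 22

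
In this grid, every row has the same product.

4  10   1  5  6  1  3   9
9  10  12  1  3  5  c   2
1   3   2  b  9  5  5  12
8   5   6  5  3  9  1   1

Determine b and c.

b = 2, c = 1

Rows 1 and 4 each multiply to 32400, so every row has product 32400.
Row 3: 1×3×2×9×5×5×12 = 16200, so the missing entry is 32400 ÷ 16200 = 2.
Row 2: 9×10×12×1×3×5×2 = 32400, so the missing entry is 32400 ÷ 32400 = 1.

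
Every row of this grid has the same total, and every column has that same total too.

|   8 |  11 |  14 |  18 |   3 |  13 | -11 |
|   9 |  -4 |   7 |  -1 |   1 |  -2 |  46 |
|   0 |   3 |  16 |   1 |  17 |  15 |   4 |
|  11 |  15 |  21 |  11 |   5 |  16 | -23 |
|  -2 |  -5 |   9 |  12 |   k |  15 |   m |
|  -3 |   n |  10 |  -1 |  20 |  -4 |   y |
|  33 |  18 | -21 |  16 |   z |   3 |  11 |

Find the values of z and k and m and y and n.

z = -4, k = 14, m = 13, y = 16, n = 18

Rows 1 and 2 both sum to 56, so that's the common total.
The known cells in column 2 total 38, leaving 56 − 38 = 18 for the blank.
The known cells in row 7 total 60, leaving 56 − 60 = -4 for the blank.
The known cells in column 5 total 42, leaving 56 − 42 = 14 for the blank.
The known cells in row 5 total 43, leaving 56 − 43 = 13 for the blank.
The known cells in row 6 total 40, leaving 56 − 40 = 16 for the blank.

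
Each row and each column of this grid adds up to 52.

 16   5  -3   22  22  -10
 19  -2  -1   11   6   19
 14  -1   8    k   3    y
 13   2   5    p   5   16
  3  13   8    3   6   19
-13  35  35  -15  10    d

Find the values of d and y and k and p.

d = 0, y = 8, k = 20, p = 11

The known cells in row 6 total 52, leaving 52 − 52 = 0 for the blank.
The known cells in column 6 total 44, leaving 52 − 44 = 8 for the blank.
The known cells in row 3 total 32, leaving 52 − 32 = 20 for the blank.
The known cells in row 4 total 41, leaving 52 − 41 = 11 for the blank.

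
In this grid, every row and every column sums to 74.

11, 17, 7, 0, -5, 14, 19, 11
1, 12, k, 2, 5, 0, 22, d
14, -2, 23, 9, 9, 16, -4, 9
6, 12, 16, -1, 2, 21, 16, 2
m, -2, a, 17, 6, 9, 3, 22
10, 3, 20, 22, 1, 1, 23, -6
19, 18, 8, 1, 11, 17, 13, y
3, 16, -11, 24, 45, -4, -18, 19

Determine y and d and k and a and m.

y = -13, d = 30, k = 2, a = 9, m = 10

The known cells in column 1 total 64, leaving 74 − 64 = 10 for the blank.
The known cells in row 5 total 65, leaving 74 − 65 = 9 for the blank.
The known cells in column 3 total 72, leaving 74 − 72 = 2 for the blank.
The known cells in row 7 total 87, leaving 74 − 87 = -13 for the blank.
The known cells in row 2 total 44, leaving 74 − 44 = 30 for the blank.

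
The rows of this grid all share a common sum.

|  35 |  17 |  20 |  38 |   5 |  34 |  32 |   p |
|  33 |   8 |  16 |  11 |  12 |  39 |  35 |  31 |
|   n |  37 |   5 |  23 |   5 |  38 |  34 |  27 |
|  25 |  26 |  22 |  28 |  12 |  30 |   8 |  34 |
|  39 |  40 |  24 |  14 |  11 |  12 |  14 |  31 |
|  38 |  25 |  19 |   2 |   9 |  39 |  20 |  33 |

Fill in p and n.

Row 4 sums to 185 and so does row 6; that's the common total.
In row 1 the known cells total 181, leaving 185 − 181 = 4.
In row 3 the known cells total 169, leaving 185 − 169 = 16.

p = 4, n = 16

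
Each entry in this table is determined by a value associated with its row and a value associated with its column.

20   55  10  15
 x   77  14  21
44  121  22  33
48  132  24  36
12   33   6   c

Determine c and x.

Each row is a constant multiple of every other row — this is a multiplication table with the headers hidden.
Row 5 is 6/10 = 3/5 times row 1, so its entry in column 4 is 15 × 3/5 = 9.
Row 2 is 14/10 = 7/5 times row 1, so its entry in column 1 is 20 × 7/5 = 28.

c = 9, x = 28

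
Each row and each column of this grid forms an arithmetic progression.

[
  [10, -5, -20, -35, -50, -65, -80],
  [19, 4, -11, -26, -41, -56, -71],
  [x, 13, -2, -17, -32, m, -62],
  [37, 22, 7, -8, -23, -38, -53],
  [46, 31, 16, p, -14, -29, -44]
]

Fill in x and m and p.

x = 28, m = -47, p = 1

Along each row the entries change by -15 per step; down each column they change by 9.
Row 3: from 13 at column 2, stepping by -15 to column 1 gives 28.
Row 3: from 13 at column 2, stepping by -15 to column 6 gives -47.
Row 5: from 46 at column 1, stepping by -15 to column 4 gives 1.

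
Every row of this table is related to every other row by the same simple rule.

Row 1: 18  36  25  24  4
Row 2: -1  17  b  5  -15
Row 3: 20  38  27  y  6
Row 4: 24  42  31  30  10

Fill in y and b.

The difference between any two rows is the same in every column — this is an addition table with the headers hidden.
Row 3 minus row 1 is 38 − 36 = 2, so its entry in column 4 is 24 + 2 = 26.
Row 2 minus row 1 is 17 − 36 = -19, so its entry in column 3 is 25 + (-19) = 6.

y = 26, b = 6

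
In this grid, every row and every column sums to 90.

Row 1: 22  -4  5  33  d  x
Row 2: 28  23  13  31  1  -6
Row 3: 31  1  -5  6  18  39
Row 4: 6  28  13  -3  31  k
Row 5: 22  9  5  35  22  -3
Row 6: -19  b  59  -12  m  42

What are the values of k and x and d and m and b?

k = 15, x = 3, d = 31, m = -13, b = 33

The known cells in column 2 total 57, leaving 90 − 57 = 33 for the blank.
The known cells in row 6 total 103, leaving 90 − 103 = -13 for the blank.
The known cells in column 5 total 59, leaving 90 − 59 = 31 for the blank.
The known cells in row 1 total 87, leaving 90 − 87 = 3 for the blank.
The known cells in row 4 total 75, leaving 90 − 75 = 15 for the blank.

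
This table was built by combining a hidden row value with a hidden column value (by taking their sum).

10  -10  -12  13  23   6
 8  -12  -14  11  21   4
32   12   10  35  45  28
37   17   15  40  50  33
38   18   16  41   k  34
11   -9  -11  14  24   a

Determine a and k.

The difference between any two rows is the same in every column — this is an addition table with the headers hidden.
Row 6 minus row 1 is 14 − 13 = 1, so its entry in column 6 is 6 + 1 = 7.
Row 5 minus row 1 is 41 − 13 = 28, so its entry in column 5 is 23 + 28 = 51.

a = 7, k = 51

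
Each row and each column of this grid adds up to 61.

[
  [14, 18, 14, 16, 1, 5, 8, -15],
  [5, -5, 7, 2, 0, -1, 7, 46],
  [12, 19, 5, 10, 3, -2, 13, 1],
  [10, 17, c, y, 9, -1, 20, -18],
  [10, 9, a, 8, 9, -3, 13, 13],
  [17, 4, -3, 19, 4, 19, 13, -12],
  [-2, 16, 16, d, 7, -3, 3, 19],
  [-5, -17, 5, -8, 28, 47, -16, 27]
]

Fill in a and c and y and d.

a = 2, c = 15, y = 9, d = 5

Row 5: 10 + 9 + 8 + 9 − 3 + 13 + 13 = 59, so its missing entry is 61 − 59 = 2.
Column 3: 14 + 7 + 5 + 2 − 3 + 16 + 5 = 46, so its missing entry is 61 − 46 = 15.
Row 4: 10 + 17 + 15 + 9 − 1 + 20 − 18 = 52, so its missing entry is 61 − 52 = 9.
Row 7: -2 + 16 + 16 + 7 − 3 + 3 + 19 = 56, so its missing entry is 61 − 56 = 5.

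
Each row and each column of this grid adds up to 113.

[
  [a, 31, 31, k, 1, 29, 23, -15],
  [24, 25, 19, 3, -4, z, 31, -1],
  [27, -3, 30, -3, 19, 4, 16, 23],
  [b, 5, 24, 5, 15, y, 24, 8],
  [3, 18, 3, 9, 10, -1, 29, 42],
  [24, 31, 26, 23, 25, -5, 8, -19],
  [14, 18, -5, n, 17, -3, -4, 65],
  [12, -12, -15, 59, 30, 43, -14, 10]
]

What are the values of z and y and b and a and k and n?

Row 2: 24 + 25 + 19 + 3 − 4 + 31 − 1 = 97, so its missing entry is 113 − 97 = 16.
Row 7: 14 + 18 − 5 + 17 − 3 − 4 + 65 = 102, so its missing entry is 113 − 102 = 11.
Column 4: 3 − 3 + 5 + 9 + 23 + 11 + 59 = 107, so its missing entry is 113 − 107 = 6.
Row 1: 31 + 31 + 6 + 1 + 29 + 23 − 15 = 106, so its missing entry is 113 − 106 = 7.
Column 1: 7 + 24 + 27 + 3 + 24 + 14 + 12 = 111, so its missing entry is 113 − 111 = 2.
Row 4: 2 + 5 + 24 + 5 + 15 + 24 + 8 = 83, so its missing entry is 113 − 83 = 30.

z = 16, y = 30, b = 2, a = 7, k = 6, n = 11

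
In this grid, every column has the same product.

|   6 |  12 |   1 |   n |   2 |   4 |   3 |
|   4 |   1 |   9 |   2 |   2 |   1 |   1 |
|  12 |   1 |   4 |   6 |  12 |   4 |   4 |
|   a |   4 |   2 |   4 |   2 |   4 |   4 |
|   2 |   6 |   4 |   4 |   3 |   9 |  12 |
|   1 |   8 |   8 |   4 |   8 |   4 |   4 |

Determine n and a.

Columns 2 and 3 each multiply to 2304, so every column has product 2304.
Column 4: 2×6×4×4×4 = 768, so the missing entry is 2304 ÷ 768 = 3.
Column 1: 6×4×12×2×1 = 576, so the missing entry is 2304 ÷ 576 = 4.

n = 3, a = 4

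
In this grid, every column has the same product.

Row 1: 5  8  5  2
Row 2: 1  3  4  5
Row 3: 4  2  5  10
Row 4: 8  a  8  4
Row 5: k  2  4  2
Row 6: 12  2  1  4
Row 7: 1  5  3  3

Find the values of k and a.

k = 5, a = 10

Columns 3 and 4 each multiply to 9600, so every column has product 9600.
Column 1: 5×1×4×8×12×1 = 1920, so the missing entry is 9600 ÷ 1920 = 5.
Column 2: 8×3×2×2×2×5 = 960, so the missing entry is 9600 ÷ 960 = 10.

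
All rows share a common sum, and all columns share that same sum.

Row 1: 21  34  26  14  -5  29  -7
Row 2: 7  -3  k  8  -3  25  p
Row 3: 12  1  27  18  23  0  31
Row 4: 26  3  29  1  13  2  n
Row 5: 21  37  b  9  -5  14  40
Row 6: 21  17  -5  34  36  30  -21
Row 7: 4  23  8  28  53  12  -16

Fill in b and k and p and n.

Rows 1 and 3 both sum to 112, so that's the common total.
The known cells in row 5 total 116, leaving 112 − 116 = -4 for the blank.
The known cells in column 3 total 81, leaving 112 − 81 = 31 for the blank.
The known cells in row 2 total 65, leaving 112 − 65 = 47 for the blank.
The known cells in row 4 total 74, leaving 112 − 74 = 38 for the blank.

b = -4, k = 31, p = 47, n = 38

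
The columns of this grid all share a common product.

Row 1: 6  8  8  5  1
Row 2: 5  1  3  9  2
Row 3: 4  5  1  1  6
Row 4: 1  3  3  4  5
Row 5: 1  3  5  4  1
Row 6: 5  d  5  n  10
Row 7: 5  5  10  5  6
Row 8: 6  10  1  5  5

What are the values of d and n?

d = 1, n = 1

Columns 3 and 5 each multiply to 18000, so every column has product 18000.
Column 2: 8×1×5×3×3×5×10 = 18000, so the missing entry is 18000 ÷ 18000 = 1.
Column 4: 5×9×1×4×4×5×5 = 18000, so the missing entry is 18000 ÷ 18000 = 1.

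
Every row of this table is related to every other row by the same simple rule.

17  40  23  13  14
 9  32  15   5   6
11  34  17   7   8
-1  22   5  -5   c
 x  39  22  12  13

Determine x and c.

x = 16, c = -4

The difference between any two rows is the same in every column — this is an addition table with the headers hidden.
Row 5 minus row 1 is 39 − 40 = -1, so its entry in column 1 is 17 + (-1) = 16.
Row 4 minus row 1 is 22 − 40 = -18, so its entry in column 5 is 14 + (-18) = -4.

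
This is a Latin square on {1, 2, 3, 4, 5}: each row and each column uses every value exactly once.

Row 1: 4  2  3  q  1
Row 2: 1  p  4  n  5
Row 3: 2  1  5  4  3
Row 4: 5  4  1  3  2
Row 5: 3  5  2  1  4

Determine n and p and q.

n = 2, p = 3, q = 5

For row 2, column 2: column 2 already has {1, 2, 4, 5}; that leaves 3.
Cell (1,4): row 1 already has {1, 2, 3, 4} → 5.
Cell (2,4): row 2 already has {1, 3, 4, 5} → 2.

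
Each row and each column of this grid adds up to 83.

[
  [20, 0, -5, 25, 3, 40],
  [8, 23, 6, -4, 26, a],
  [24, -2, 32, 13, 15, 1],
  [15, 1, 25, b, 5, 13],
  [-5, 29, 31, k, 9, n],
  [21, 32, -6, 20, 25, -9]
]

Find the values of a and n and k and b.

a = 24, n = 14, k = 5, b = 24

The known cells in row 4 total 59, leaving 83 − 59 = 24 for the blank.
The known cells in column 4 total 78, leaving 83 − 78 = 5 for the blank.
The known cells in row 5 total 69, leaving 83 − 69 = 14 for the blank.
The known cells in row 2 total 59, leaving 83 − 59 = 24 for the blank.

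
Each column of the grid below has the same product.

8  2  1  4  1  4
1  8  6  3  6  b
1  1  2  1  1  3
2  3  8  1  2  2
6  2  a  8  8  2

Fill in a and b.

a = 1, b = 2

Columns 1 and 2 each multiply to 96, so every column has product 96.
Column 3: 1×6×2×8 = 96, so the missing entry is 96 ÷ 96 = 1.
Column 6: 4×3×2×2 = 48, so the missing entry is 96 ÷ 48 = 2.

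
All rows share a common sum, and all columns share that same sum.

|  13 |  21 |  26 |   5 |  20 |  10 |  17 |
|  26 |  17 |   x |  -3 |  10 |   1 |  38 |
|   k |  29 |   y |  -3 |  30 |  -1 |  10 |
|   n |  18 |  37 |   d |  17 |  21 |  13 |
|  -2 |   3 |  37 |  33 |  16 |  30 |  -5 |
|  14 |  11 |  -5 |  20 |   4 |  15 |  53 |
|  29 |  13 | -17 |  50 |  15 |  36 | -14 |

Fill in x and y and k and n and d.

Rows 1 and 5 both sum to 112, so that's the common total.
Row 2 has 26 + 17 − 3 + 10 + 1 + 38 = 89; the blank must be 112 − 89 = 23.
Column 4 has 5 − 3 − 3 + 33 + 20 + 50 = 102; the blank must be 112 − 102 = 10.
Row 4 has 18 + 37 + 10 + 17 + 21 + 13 = 116; the blank must be 112 − 116 = -4.
Column 1 has 13 + 26 − 4 − 2 + 14 + 29 = 76; the blank must be 112 − 76 = 36.
Row 3 has 36 + 29 − 3 + 30 − 1 + 10 = 101; the blank must be 112 − 101 = 11.

x = 23, y = 11, k = 36, n = -4, d = 10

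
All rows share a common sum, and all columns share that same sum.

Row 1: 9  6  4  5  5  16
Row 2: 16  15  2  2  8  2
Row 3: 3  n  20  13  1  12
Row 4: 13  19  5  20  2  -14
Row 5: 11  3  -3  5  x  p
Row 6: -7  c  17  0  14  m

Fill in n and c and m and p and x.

Rows 1 and 2 both sum to 45, so that's the common total.
The known cells in column 5 total 30, leaving 45 − 30 = 15 for the blank.
The known cells in row 3 total 49, leaving 45 − 49 = -4 for the blank.
The known cells in column 2 total 39, leaving 45 − 39 = 6 for the blank.
The known cells in row 6 total 30, leaving 45 − 30 = 15 for the blank.
The known cells in row 5 total 31, leaving 45 − 31 = 14 for the blank.

n = -4, c = 6, m = 15, p = 14, x = 15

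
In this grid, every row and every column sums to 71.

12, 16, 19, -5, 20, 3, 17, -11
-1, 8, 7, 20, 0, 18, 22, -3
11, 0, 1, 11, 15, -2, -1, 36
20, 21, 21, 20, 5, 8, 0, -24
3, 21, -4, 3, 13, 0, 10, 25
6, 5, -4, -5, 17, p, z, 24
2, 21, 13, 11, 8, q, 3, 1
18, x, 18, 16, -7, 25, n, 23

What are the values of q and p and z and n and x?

q = 12, p = 7, z = 21, n = -1, x = -21

Column 2: 16 + 8 + 0 + 21 + 21 + 5 + 21 = 92, so its missing entry is 71 − 92 = -21.
Row 7: 2 + 21 + 13 + 11 + 8 + 3 + 1 = 59, so its missing entry is 71 − 59 = 12.
Column 6: 3 + 18 − 2 + 8 + 0 + 12 + 25 = 64, so its missing entry is 71 − 64 = 7.
Row 8: 18 − 21 + 18 + 16 − 7 + 25 + 23 = 72, so its missing entry is 71 − 72 = -1.
Row 6: 6 + 5 − 4 − 5 + 17 + 7 + 24 = 50, so its missing entry is 71 − 50 = 21.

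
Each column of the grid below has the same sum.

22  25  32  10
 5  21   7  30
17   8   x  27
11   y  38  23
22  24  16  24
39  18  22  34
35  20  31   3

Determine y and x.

y = 35, x = 5

The complete columns each total 151.
Column 2 is missing 151 − 116 = 35 (since 25 + 21 + 8 + 24 + 18 + 20 = 116).
Column 3 is missing 151 − 146 = 5 (since 32 + 7 + 38 + 16 + 22 + 31 = 146).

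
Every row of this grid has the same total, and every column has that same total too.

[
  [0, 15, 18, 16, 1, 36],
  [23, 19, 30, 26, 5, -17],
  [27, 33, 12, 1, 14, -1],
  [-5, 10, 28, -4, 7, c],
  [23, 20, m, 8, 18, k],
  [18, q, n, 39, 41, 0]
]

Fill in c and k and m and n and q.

c = 50, k = 18, m = -1, n = -1, q = -11

Rows 1 and 2 both sum to 86, so that's the common total.
Column 2: 15 + 19 + 33 + 10 + 20 = 97, so its missing entry is 86 − 97 = -11.
Row 4: -5 + 10 + 28 − 4 + 7 = 36, so its missing entry is 86 − 36 = 50.
Column 6: 36 − 17 − 1 + 50 + 0 = 68, so its missing entry is 86 − 68 = 18.
Row 5: 23 + 20 + 8 + 18 + 18 = 87, so its missing entry is 86 − 87 = -1.
Row 6: 18 − 11 + 39 + 41 + 0 = 87, so its missing entry is 86 − 87 = -1.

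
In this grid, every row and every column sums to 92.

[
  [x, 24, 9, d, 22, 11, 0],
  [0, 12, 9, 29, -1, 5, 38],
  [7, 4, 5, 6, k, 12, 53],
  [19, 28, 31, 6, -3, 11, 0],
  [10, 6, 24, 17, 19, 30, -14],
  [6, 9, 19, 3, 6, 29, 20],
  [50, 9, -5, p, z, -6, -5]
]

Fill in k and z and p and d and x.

Row 3: 7 + 4 + 5 + 6 + 12 + 53 = 87, so its missing entry is 92 − 87 = 5.
Column 1: 0 + 7 + 19 + 10 + 6 + 50 = 92, so its missing entry is 92 − 92 = 0.
Row 1: 0 + 24 + 9 + 22 + 11 + 0 = 66, so its missing entry is 92 − 66 = 26.
Column 5: 22 − 1 + 5 − 3 + 19 + 6 = 48, so its missing entry is 92 − 48 = 44.
Row 7: 50 + 9 − 5 + 44 − 6 − 5 = 87, so its missing entry is 92 − 87 = 5.

k = 5, z = 44, p = 5, d = 26, x = 0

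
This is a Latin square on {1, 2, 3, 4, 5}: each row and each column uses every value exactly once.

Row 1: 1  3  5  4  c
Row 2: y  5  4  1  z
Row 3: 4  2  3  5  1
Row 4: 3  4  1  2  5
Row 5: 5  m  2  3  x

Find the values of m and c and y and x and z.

m = 1, c = 2, y = 2, x = 4, z = 3

Cell (1,5): row 1 already has {1, 3, 4, 5} → 2.
At (row 2, col 1): column 1 already has {1, 3, 4, 5}, so the value is 2.
For row 2, column 5: row 2 already has {1, 2, 4, 5}; that leaves 3.
Cell (5,5): column 5 already has {1, 2, 3, 5} → 4.
For row 5, column 2: row 5 already has {2, 3, 4, 5}; that leaves 1.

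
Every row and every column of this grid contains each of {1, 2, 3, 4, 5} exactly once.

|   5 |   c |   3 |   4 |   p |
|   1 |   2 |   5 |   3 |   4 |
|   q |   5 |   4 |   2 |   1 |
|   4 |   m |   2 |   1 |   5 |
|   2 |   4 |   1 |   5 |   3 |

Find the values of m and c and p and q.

At (row 4, col 2): row 4 already has {1, 2, 4, 5}, so the value is 3.
For row 1, column 5: column 5 already has {1, 3, 4, 5}; that leaves 2.
Cell (3,1): row 3 already has {1, 2, 4, 5} → 3.
For row 1, column 2: row 1 already has {2, 3, 4, 5}; that leaves 1.

m = 3, c = 1, p = 2, q = 3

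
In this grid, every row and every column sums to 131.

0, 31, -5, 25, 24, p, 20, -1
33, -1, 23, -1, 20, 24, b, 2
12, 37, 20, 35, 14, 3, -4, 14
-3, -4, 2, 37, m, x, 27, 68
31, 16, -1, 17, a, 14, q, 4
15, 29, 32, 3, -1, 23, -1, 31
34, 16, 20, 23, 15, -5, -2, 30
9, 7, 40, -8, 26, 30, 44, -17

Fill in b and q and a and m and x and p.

The known cells in row 1 total 94, leaving 131 − 94 = 37 for the blank.
The known cells in row 2 total 100, leaving 131 − 100 = 31 for the blank.
The known cells in column 7 total 115, leaving 131 − 115 = 16 for the blank.
The known cells in row 5 total 97, leaving 131 − 97 = 34 for the blank.
The known cells in column 5 total 132, leaving 131 − 132 = -1 for the blank.
The known cells in row 4 total 126, leaving 131 − 126 = 5 for the blank.

b = 31, q = 16, a = 34, m = -1, x = 5, p = 37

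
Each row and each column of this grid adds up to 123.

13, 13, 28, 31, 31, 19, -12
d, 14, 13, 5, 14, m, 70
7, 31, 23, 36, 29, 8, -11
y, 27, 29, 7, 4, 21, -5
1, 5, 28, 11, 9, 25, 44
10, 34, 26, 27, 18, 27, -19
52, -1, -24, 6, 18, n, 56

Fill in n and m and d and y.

Row 4: 27 + 29 + 7 + 4 + 21 − 5 = 83, so its missing entry is 123 − 83 = 40.
Column 1: 13 + 7 + 40 + 1 + 10 + 52 = 123, so its missing entry is 123 − 123 = 0.
Row 7: 52 − 1 − 24 + 6 + 18 + 56 = 107, so its missing entry is 123 − 107 = 16.
Row 2: 0 + 14 + 13 + 5 + 14 + 70 = 116, so its missing entry is 123 − 116 = 7.

n = 16, m = 7, d = 0, y = 40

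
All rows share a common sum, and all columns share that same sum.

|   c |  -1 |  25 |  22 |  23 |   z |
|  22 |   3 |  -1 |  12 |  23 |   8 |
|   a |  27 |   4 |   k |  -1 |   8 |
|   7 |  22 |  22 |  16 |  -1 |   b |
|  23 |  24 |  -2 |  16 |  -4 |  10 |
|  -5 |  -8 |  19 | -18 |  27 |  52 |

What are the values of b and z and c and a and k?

Rows 2 and 5 both sum to 67, so that's the common total.
Column 4 has 22 + 12 + 16 + 16 − 18 = 48; the blank must be 67 − 48 = 19.
Row 3 has 27 + 4 + 19 − 1 + 8 = 57; the blank must be 67 − 57 = 10.
Column 1 has 22 + 10 + 7 + 23 − 5 = 57; the blank must be 67 − 57 = 10.
Row 1 has 10 − 1 + 25 + 22 + 23 = 79; the blank must be 67 − 79 = -12.
Row 4 has 7 + 22 + 22 + 16 − 1 = 66; the blank must be 67 − 66 = 1.

b = 1, z = -12, c = 10, a = 10, k = 19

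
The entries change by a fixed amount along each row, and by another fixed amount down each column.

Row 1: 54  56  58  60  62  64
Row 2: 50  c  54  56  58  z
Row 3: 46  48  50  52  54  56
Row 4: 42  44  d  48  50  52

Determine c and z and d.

Along each row the entries change by 2 per step; down each column they change by -4.
Row 2: from 50 at column 1, stepping by 2 to column 2 gives 52.
Row 2: from 50 at column 1, stepping by 2 to column 6 gives 60.
Row 4: from 42 at column 1, stepping by 2 to column 3 gives 46.

c = 52, z = 60, d = 46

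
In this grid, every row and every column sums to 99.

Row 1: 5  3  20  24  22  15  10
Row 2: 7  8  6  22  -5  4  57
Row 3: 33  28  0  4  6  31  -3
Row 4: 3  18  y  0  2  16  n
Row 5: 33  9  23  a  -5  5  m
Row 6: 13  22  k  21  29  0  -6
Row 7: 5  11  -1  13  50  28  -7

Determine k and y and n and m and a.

k = 20, y = 31, n = 29, m = 19, a = 15

Column 4 has 24 + 22 + 4 + 0 + 21 + 13 = 84; the blank must be 99 − 84 = 15.
Row 5 has 33 + 9 + 23 + 15 − 5 + 5 = 80; the blank must be 99 − 80 = 19.
Column 7 has 10 + 57 − 3 + 19 − 6 − 7 = 70; the blank must be 99 − 70 = 29.
Row 4 has 3 + 18 + 0 + 2 + 16 + 29 = 68; the blank must be 99 − 68 = 31.
Row 6 has 13 + 22 + 21 + 29 + 0 − 6 = 79; the blank must be 99 − 79 = 20.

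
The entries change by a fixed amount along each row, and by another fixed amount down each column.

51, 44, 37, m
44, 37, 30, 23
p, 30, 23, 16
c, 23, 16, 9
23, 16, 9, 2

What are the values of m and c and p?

m = 30, c = 30, p = 37

Along each row the entries change by -7 per step; down each column they change by -7.
Row 1: from 51 at column 1, stepping by -7 to column 4 gives 30.
Row 4: from 23 at column 2, stepping by -7 to column 1 gives 30.
Row 3: from 30 at column 2, stepping by -7 to column 1 gives 37.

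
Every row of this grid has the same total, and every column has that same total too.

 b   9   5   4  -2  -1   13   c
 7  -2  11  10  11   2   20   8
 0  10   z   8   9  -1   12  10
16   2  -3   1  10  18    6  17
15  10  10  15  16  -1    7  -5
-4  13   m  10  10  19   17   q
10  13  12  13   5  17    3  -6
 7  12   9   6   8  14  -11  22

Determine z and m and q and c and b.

Rows 2 and 4 both sum to 67, so that's the common total.
Column 1: 7 + 0 + 16 + 15 − 4 + 10 + 7 = 51, so its missing entry is 67 − 51 = 16.
Row 1: 16 + 9 + 5 + 4 − 2 − 1 + 13 = 44, so its missing entry is 67 − 44 = 23.
Column 8: 23 + 8 + 10 + 17 − 5 − 6 + 22 = 69, so its missing entry is 67 − 69 = -2.
Row 3: 0 + 10 + 8 + 9 − 1 + 12 + 10 = 48, so its missing entry is 67 − 48 = 19.
Row 6: -4 + 13 + 10 + 10 + 19 + 17 − 2 = 63, so its missing entry is 67 − 63 = 4.

z = 19, m = 4, q = -2, c = 23, b = 16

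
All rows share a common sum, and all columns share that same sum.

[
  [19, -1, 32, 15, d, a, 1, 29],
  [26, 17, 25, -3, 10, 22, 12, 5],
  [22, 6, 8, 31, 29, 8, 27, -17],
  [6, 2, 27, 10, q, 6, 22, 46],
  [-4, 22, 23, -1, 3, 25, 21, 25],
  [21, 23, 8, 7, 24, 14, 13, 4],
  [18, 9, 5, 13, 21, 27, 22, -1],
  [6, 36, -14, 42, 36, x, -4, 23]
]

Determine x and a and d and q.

x = -11, a = 23, d = -4, q = -5

Rows 2 and 3 both sum to 114, so that's the common total.
Row 8 has 6 + 36 − 14 + 42 + 36 − 4 + 23 = 125; the blank must be 114 − 125 = -11.
Row 4 has 6 + 2 + 27 + 10 + 6 + 22 + 46 = 119; the blank must be 114 − 119 = -5.
Column 5 has 10 + 29 − 5 + 3 + 24 + 21 + 36 = 118; the blank must be 114 − 118 = -4.
Row 1 has 19 − 1 + 32 + 15 − 4 + 1 + 29 = 91; the blank must be 114 − 91 = 23.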